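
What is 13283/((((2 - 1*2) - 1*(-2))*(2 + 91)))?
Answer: 13283/186 ≈ 71.414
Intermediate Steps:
13283/((((2 - 1*2) - 1*(-2))*(2 + 91))) = 13283/((((2 - 2) + 2)*93)) = 13283/(((0 + 2)*93)) = 13283/((2*93)) = 13283/186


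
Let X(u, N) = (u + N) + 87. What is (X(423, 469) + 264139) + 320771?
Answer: 585889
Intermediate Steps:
X(u, N) = 87 + N + u (X(u, N) = (N + u) + 87 = 87 + N + u)
(X(423, 469) + 264139) + 320771 = ((87 + 469 + 423) + 264139) + 320771 = (979 + 264139) + 320771 = 265118 + 320771 = 585889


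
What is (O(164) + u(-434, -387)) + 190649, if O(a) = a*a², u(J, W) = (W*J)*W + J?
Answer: -60398587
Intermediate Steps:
u(J, W) = J + J*W² (u(J, W) = (J*W)*W + J = J*W² + J = J + J*W²)
O(a) = a³
(O(164) + u(-434, -387)) + 190649 = (164³ - 434*(1 + (-387)²)) + 190649 = (4410944 - 434*(1 + 149769)) + 190649 = (4410944 - 434*149770) + 190649 = (4410944 - 65000180) + 190649 = -60589236 + 190649 = -60398587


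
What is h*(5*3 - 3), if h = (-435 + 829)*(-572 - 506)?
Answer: -5096784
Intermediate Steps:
h = -424732 (h = 394*(-1078) = -424732)
h*(5*3 - 3) = -424732*(5*3 - 3) = -424732*(15 - 3) = -424732*12 = -5096784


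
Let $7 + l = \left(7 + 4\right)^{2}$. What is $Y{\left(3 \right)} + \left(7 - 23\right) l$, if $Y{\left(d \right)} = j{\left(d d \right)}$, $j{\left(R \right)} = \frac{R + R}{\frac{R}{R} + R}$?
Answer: $- \frac{9111}{5} \approx -1822.2$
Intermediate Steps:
$j{\left(R \right)} = \frac{2 R}{1 + R}$
$Y{\left(d \right)} = \frac{2 d^{2}}{1 + d^{2}}$ ($Y{\left(d \right)} = \frac{2 d d}{1 + d d} = \frac{2 d^{2}}{1 + d^{2}}$)
$l = 114$ ($l = -7 + \left(7 + 4\right)^{2} = -7 + 11^{2} = -7 + 121 = 114$)
$Y{\left(3 \right)} + \left(7 - 23\right) l = \frac{2 \cdot 3^{2}}{1 + 3^{2}} + \left(7 - 23\right) 114 = 2 \cdot 9 \frac{1}{1 + 9} + \left(7 - 23\right) 114 = 2 \cdot 9 \cdot \frac{1}{10} - 1824 = \frac{9}{5} - 1824 = - \frac{9111}{5}$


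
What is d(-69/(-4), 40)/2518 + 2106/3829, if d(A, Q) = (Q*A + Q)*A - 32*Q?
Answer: 97236941/19282844 ≈ 5.0427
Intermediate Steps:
d(A, Q) = -32*Q + A*(Q + A*Q) (d(A, Q) = (A*Q + Q)*A - 32*Q = (Q + A*Q)*A - 32*Q = A*(Q + A*Q) - 32*Q = -32*Q + A*(Q + A*Q))
d(-69/(-4), 40)/2518 + 2106/3829 = (40*(-32 - 69/(-4) + (-69/(-4))**2))/2518 + 2106/3829 = (40*(-32 - 69*(-1/4) + (-69*(-1/4))**2))*(1/2518) + 2106*(1/3829) = (40*(-32 + 69/4 + (69/4)**2))*(1/2518) + 2106/3829 = (40*(-32 + 69/4 + 4761/16))*(1/2518) + 2106/3829 = (40*(4525/16))*(1/2518) + 2106/3829 = (22625/2)*(1/2518) + 2106/3829 = 22625/5036 + 2106/3829 = 97236941/19282844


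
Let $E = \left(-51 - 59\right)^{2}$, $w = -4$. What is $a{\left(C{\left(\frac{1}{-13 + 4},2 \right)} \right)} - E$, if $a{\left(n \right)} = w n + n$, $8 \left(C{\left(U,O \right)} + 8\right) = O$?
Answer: $- \frac{48307}{4} \approx -12077.0$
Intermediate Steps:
$C{\left(U,O \right)} = -8 + \frac{O}{8}$
$a{\left(n \right)} = - 3 n$ ($a{\left(n \right)} = - 4 n + n = - 3 n$)
$E = 12100$ ($E = \left(-110\right)^{2} = 12100$)
$a{\left(C{\left(\frac{1}{-13 + 4},2 \right)} \right)} - E = - 3 \left(-8 + \frac{1}{8} \cdot 2\right) - 12100 = - 3 \left(-8 + \frac{1}{4}\right) - 12100 = \left(-3\right) \left(- \frac{31}{4}\right) - 12100 = \frac{93}{4} - 12100 = - \frac{48307}{4}$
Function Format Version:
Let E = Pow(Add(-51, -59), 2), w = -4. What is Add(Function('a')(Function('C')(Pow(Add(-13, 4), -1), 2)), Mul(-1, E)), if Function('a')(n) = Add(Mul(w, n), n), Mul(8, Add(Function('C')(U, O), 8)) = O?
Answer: Rational(-48307, 4) ≈ -12077.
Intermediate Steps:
Function('C')(U, O) = Add(-8, Mul(Rational(1, 8), O))
Function('a')(n) = Mul(-3, n) (Function('a')(n) = Add(Mul(-4, n), n) = Mul(-3, n))
E = 12100 (E = Pow(-110, 2) = 12100)
Add(Function('a')(Function('C')(Pow(Add(-13, 4), -1), 2)), Mul(-1, E)) = Add(Mul(-3, Add(-8, Mul(Rational(1, 8), 2))), Mul(-1, 12100)) = Add(Mul(-3, Add(-8, Rational(1, 4))), -12100) = Add(Mul(-3, Rational(-31, 4)), -12100) = Add(Rational(93, 4), -12100) = Rational(-48307, 4)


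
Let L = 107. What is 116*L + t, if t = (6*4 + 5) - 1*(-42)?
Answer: 12483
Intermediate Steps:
t = 71 (t = (24 + 5) + 42 = 29 + 42 = 71)
116*L + t = 116*107 + 71 = 12412 + 71 = 12483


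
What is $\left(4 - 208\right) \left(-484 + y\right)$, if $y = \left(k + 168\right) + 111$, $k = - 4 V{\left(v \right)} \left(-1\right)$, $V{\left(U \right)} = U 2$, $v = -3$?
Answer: $46716$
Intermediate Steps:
$V{\left(U \right)} = 2 U$
$k = -24$ ($k = - 4 \cdot 2 \left(-3\right) \left(-1\right) = \left(-4\right) \left(-6\right) \left(-1\right) = 24 \left(-1\right) = -24$)
$y = 255$ ($y = \left(-24 + 168\right) + 111 = 144 + 111 = 255$)
$\left(4 - 208\right) \left(-484 + y\right) = \left(4 - 208\right) \left(-484 + 255\right) = \left(-204\right) \left(-229\right) = 46716$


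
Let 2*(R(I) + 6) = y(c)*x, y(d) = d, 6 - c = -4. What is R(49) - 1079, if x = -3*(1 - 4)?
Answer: -1040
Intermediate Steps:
c = 10 (c = 6 - 1*(-4) = 6 + 4 = 10)
x = 9 (x = -3*(-3) = 9)
R(I) = 39 (R(I) = -6 + (10*9)/2 = -6 + (1/2)*90 = -6 + 45 = 39)
R(49) - 1079 = 39 - 1079 = -1040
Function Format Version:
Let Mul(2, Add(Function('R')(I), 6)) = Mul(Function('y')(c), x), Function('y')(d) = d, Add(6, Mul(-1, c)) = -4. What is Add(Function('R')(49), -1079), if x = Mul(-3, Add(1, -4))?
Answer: -1040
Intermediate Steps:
c = 10 (c = Add(6, Mul(-1, -4)) = Add(6, 4) = 10)
x = 9 (x = Mul(-3, -3) = 9)
Function('R')(I) = 39 (Function('R')(I) = Add(-6, Mul(Rational(1, 2), Mul(10, 9))) = Add(-6, Mul(Rational(1, 2), 90)) = Add(-6, 45) = 39)
Add(Function('R')(49), -1079) = Add(39, -1079) = -1040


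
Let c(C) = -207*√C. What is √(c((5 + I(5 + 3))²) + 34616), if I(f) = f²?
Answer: √20333 ≈ 142.59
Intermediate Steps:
√(c((5 + I(5 + 3))²) + 34616) = √(-(1035 + 207*(5 + 3)²) + 34616) = √(-207*√((5 + 8²)²) + 34616) = √(-207*√((5 + 64)²) + 34616) = √(-207*√(69²) + 34616) = √(-207*√4761 + 34616) = √(-207*69 + 34616) = √(-14283 + 34616) = √20333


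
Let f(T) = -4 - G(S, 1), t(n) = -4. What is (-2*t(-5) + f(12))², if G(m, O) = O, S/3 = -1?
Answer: 9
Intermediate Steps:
S = -3 (S = 3*(-1) = -3)
f(T) = -5 (f(T) = -4 - 1*1 = -4 - 1 = -5)
(-2*t(-5) + f(12))² = (-2*(-4) - 5)² = (8 - 5)² = 3² = 9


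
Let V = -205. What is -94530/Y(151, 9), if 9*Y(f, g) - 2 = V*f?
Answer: 850770/30953 ≈ 27.486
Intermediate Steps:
Y(f, g) = 2/9 - 205*f/9 (Y(f, g) = 2/9 + (-205*f)/9 = 2/9 - 205*f/9)
-94530/Y(151, 9) = -94530/(2/9 - 205/9*151) = -94530/(2/9 - 30955/9) = -94530/(-30953/9) = -94530*(-9/30953) = 850770/30953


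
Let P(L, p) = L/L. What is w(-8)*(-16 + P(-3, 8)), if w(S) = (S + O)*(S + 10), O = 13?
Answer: -150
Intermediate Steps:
w(S) = (10 + S)*(13 + S) (w(S) = (S + 13)*(S + 10) = (13 + S)*(10 + S) = (10 + S)*(13 + S))
P(L, p) = 1
w(-8)*(-16 + P(-3, 8)) = (130 + (-8)² + 23*(-8))*(-16 + 1) = (130 + 64 - 184)*(-15) = 10*(-15) = -150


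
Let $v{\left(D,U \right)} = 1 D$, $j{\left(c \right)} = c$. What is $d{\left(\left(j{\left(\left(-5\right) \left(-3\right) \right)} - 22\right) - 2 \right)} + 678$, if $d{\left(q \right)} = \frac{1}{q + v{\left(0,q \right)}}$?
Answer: $\frac{6101}{9} \approx 677.89$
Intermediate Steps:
$v{\left(D,U \right)} = D$
$d{\left(q \right)} = \frac{1}{q}$ ($d{\left(q \right)} = \frac{1}{q + 0} = \frac{1}{q}$)
$d{\left(\left(j{\left(\left(-5\right) \left(-3\right) \right)} - 22\right) - 2 \right)} + 678 = \frac{1}{\left(\left(-5\right) \left(-3\right) - 22\right) - 2} + 678 = \frac{1}{\left(15 - 22\right) - 2} + 678 = \frac{1}{-7 - 2} + 678 = \frac{1}{-9} + 678 = - \frac{1}{9} + 678 = \frac{6101}{9}$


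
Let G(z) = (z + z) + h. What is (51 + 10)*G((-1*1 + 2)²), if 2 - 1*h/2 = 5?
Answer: -244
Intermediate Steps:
h = -6 (h = 4 - 2*5 = 4 - 10 = -6)
G(z) = -6 + 2*z (G(z) = (z + z) - 6 = 2*z - 6 = -6 + 2*z)
(51 + 10)*G((-1*1 + 2)²) = (51 + 10)*(-6 + 2*(-1*1 + 2)²) = 61*(-6 + 2*(-1 + 2)²) = 61*(-6 + 2*1²) = 61*(-6 + 2*1) = 61*(-6 + 2) = 61*(-4) = -244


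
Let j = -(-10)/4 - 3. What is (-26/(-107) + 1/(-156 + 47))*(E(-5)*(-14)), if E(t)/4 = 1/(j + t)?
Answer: 305424/128293 ≈ 2.3807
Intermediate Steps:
j = -½ (j = -(-10)/4 - 3 = -5*(-½) - 3 = 5/2 - 3 = -½ ≈ -0.50000)
E(t) = 4/(-½ + t)
(-26/(-107) + 1/(-156 + 47))*(E(-5)*(-14)) = (-26/(-107) + 1/(-156 + 47))*((8/(-1 + 2*(-5)))*(-14)) = (-26*(-1/107) + 1/(-109))*((8/(-1 - 10))*(-14)) = (26/107 - 1/109)*((8/(-11))*(-14)) = 2727*((8*(-1/11))*(-14))/11663 = 2727*(-8/11*(-14))/11663 = (2727/11663)*(112/11) = 305424/128293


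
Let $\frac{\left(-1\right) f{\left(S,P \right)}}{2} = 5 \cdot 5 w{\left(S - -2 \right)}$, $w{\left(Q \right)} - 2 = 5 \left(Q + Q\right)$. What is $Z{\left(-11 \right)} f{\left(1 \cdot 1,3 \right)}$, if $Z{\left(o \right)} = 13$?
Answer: $-20800$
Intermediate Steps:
$w{\left(Q \right)} = 2 + 10 Q$ ($w{\left(Q \right)} = 2 + 5 \left(Q + Q\right) = 2 + 5 \cdot 2 Q = 2 + 10 Q$)
$f{\left(S,P \right)} = -1100 - 500 S$ ($f{\left(S,P \right)} = - 2 \cdot 5 \cdot 5 \left(2 + 10 \left(S - -2\right)\right) = - 2 \cdot 25 \left(2 + 10 \left(S + 2\right)\right) = - 2 \cdot 25 \left(2 + 10 \left(2 + S\right)\right) = - 2 \cdot 25 \left(2 + \left(20 + 10 S\right)\right) = - 2 \cdot 25 \left(22 + 10 S\right) = - 2 \left(550 + 250 S\right) = -1100 - 500 S$)
$Z{\left(-11 \right)} f{\left(1 \cdot 1,3 \right)} = 13 \left(-1100 - 500 \cdot 1 \cdot 1\right) = 13 \left(-1100 - 500\right) = 13 \left(-1600\right) = -20800$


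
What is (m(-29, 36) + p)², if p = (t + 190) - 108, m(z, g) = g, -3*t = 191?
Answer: 26569/9 ≈ 2952.1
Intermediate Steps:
t = -191/3 (t = -⅓*191 = -191/3 ≈ -63.667)
p = 55/3 (p = (-191/3 + 190) - 108 = 379/3 - 108 = 55/3 ≈ 18.333)
(m(-29, 36) + p)² = (36 + 55/3)² = (163/3)² = 26569/9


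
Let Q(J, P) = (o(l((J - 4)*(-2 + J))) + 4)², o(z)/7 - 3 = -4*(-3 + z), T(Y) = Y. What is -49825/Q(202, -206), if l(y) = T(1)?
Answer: -49825/6561 ≈ -7.5941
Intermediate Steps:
l(y) = 1
o(z) = 105 - 28*z (o(z) = 21 + 7*(-4*(-3 + z)) = 21 + 7*(12 - 4*z) = 21 + (84 - 28*z) = 105 - 28*z)
Q(J, P) = 6561 (Q(J, P) = ((105 - 28*1) + 4)² = ((105 - 28) + 4)² = (77 + 4)² = 81² = 6561)
-49825/Q(202, -206) = -49825/6561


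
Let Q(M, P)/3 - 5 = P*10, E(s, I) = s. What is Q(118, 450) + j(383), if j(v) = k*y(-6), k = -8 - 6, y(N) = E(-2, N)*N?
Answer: 13347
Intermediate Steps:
Q(M, P) = 15 + 30*P (Q(M, P) = 15 + 3*(P*10) = 15 + 3*(10*P) = 15 + 30*P)
y(N) = -2*N
k = -14
j(v) = -168 (j(v) = -(-28)*(-6) = -14*12 = -168)
Q(118, 450) + j(383) = (15 + 30*450) - 168 = (15 + 13500) - 168 = 13515 - 168 = 13347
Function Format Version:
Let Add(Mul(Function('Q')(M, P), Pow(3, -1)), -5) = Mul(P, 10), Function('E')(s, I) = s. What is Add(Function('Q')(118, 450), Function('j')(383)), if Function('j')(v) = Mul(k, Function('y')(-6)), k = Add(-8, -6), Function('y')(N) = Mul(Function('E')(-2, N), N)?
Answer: 13347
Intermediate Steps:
Function('Q')(M, P) = Add(15, Mul(30, P)) (Function('Q')(M, P) = Add(15, Mul(3, Mul(P, 10))) = Add(15, Mul(3, Mul(10, P))) = Add(15, Mul(30, P)))
Function('y')(N) = Mul(-2, N)
k = -14
Function('j')(v) = -168 (Function('j')(v) = Mul(-14, Mul(-2, -6)) = Mul(-14, 12) = -168)
Add(Function('Q')(118, 450), Function('j')(383)) = Add(Add(15, Mul(30, 450)), -168) = Add(Add(15, 13500), -168) = Add(13515, -168) = 13347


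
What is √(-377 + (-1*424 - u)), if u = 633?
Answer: I*√1434 ≈ 37.868*I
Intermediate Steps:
√(-377 + (-1*424 - u)) = √(-377 + (-1*424 - 1*633)) = √(-377 + (-424 - 633)) = √(-377 - 1057) = √(-1434) = I*√1434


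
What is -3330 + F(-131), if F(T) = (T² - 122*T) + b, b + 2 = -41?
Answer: 29770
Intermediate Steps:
b = -43 (b = -2 - 41 = -43)
F(T) = -43 + T² - 122*T (F(T) = (T² - 122*T) - 43 = -43 + T² - 122*T)
-3330 + F(-131) = -3330 + (-43 + (-131)² - 122*(-131)) = -3330 + (-43 + 17161 + 15982) = -3330 + 33100 = 29770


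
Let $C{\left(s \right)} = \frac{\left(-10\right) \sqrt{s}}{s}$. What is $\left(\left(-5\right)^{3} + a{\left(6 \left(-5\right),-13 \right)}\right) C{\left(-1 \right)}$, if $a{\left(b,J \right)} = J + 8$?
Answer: $- 1300 i \approx - 1300.0 i$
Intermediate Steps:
$a{\left(b,J \right)} = 8 + J$
$C{\left(s \right)} = - \frac{10}{\sqrt{s}}$
$\left(\left(-5\right)^{3} + a{\left(6 \left(-5\right),-13 \right)}\right) C{\left(-1 \right)} = \left(\left(-5\right)^{3} + \left(8 - 13\right)\right) \left(- \frac{10}{i}\right) = \left(-125 - 5\right) \left(- 10 \left(- i\right)\right) = - 130 \cdot 10 i = - 1300 i$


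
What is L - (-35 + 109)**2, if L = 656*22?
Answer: 8956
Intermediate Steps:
L = 14432
L - (-35 + 109)**2 = 14432 - (-35 + 109)**2 = 14432 - 1*74**2 = 14432 - 1*5476 = 14432 - 5476 = 8956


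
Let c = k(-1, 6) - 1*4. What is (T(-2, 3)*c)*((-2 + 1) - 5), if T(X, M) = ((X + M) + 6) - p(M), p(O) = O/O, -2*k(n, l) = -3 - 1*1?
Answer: 72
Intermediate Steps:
k(n, l) = 2 (k(n, l) = -(-3 - 1*1)/2 = -(-3 - 1)/2 = -1/2*(-4) = 2)
p(O) = 1
c = -2 (c = 2 - 1*4 = 2 - 4 = -2)
T(X, M) = 5 + M + X (T(X, M) = ((X + M) + 6) - 1*1 = ((M + X) + 6) - 1 = (6 + M + X) - 1 = 5 + M + X)
(T(-2, 3)*c)*((-2 + 1) - 5) = ((5 + 3 - 2)*(-2))*((-2 + 1) - 5) = (6*(-2))*(-1 - 5) = -12*(-6) = 72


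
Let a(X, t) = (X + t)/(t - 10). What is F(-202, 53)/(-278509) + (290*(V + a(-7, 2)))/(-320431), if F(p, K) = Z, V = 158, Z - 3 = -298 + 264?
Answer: -51207315101/356971669516 ≈ -0.14345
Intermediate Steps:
Z = -31 (Z = 3 + (-298 + 264) = 3 - 34 = -31)
F(p, K) = -31
a(X, t) = (X + t)/(-10 + t)
F(-202, 53)/(-278509) + (290*(V + a(-7, 2)))/(-320431) = -31/(-278509) + (290*(158 + (-7 + 2)/(-10 + 2)))/(-320431) = -31*(-1/278509) + (290*(158 - 5/(-8)))*(-1/320431) = 31/278509 + (290*(158 - 1/8*(-5)))*(-1/320431) = 31/278509 + (290*(158 + 5/8))*(-1/320431) = 31/278509 + (290*(1269/8))*(-1/320431) = 31/278509 + (184005/4)*(-1/320431) = 31/278509 - 184005/1281724 = -51207315101/356971669516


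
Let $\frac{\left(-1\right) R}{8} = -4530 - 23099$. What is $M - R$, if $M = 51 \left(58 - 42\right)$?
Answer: $-220216$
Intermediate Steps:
$R = 221032$ ($R = - 8 \left(-4530 - 23099\right) = \left(-8\right) \left(-27629\right) = 221032$)
$M = 816$ ($M = 51 \cdot 16 = 816$)
$M - R = 816 - 221032 = -220216$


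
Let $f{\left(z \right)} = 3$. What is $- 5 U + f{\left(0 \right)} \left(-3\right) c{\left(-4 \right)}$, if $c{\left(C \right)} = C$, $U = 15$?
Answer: $-39$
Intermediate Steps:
$- 5 U + f{\left(0 \right)} \left(-3\right) c{\left(-4 \right)} = \left(-5\right) 15 + 3 \left(-3\right) \left(-4\right) = -75 - -36 = -75 + 36 = -39$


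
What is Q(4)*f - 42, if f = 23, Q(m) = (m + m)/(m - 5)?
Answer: -226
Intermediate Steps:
Q(m) = 2*m/(-5 + m) (Q(m) = (2*m)/(-5 + m) = 2*m/(-5 + m))
Q(4)*f - 42 = (2*4/(-5 + 4))*23 - 42 = (2*4/(-1))*23 - 42 = (2*4*(-1))*23 - 42 = -8*23 - 42 = -184 - 42 = -226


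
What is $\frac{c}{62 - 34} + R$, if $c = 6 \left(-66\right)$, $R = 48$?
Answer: $\frac{237}{7} \approx 33.857$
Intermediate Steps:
$c = -396$
$\frac{c}{62 - 34} + R = - \frac{396}{62 - 34} + 48 = - \frac{396}{28} + 48 = \left(-396\right) \frac{1}{28} + 48 = - \frac{99}{7} + 48 = \frac{237}{7}$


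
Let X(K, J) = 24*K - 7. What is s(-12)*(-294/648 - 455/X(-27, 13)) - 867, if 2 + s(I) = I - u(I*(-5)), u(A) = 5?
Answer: -12331087/14148 ≈ -871.58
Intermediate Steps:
X(K, J) = -7 + 24*K
s(I) = -7 + I (s(I) = -2 + (I - 1*5) = -2 + (I - 5) = -2 + (-5 + I) = -7 + I)
s(-12)*(-294/648 - 455/X(-27, 13)) - 867 = (-7 - 12)*(-294/648 - 455/(-7 + 24*(-27))) - 867 = -19*(-294*1/648 - 455/(-7 - 648)) - 867 = -19*(-49/108 - 455/(-655)) - 867 = -19*(-49/108 - 455*(-1/655)) - 867 = -19*(-49/108 + 91/131) - 867 = -19*3409/14148 - 867 = -64771/14148 - 867 = -12331087/14148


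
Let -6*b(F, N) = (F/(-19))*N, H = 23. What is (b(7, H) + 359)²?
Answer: 1688141569/12996 ≈ 1.2990e+5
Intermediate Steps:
b(F, N) = F*N/114 (b(F, N) = -F/(-19)*N/6 = -F*(-1/19)*N/6 = -(-F/19)*N/6 = -(-1)*F*N/114 = F*N/114)
(b(7, H) + 359)² = ((1/114)*7*23 + 359)² = (161/114 + 359)² = (41087/114)² = 1688141569/12996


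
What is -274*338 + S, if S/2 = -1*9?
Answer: -92630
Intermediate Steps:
S = -18 (S = 2*(-1*9) = 2*(-9) = -18)
-274*338 + S = -274*338 - 18 = -92612 - 18 = -92630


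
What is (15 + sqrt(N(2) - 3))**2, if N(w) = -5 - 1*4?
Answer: 213 + 60*I*sqrt(3) ≈ 213.0 + 103.92*I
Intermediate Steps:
N(w) = -9 (N(w) = -5 - 4 = -9)
(15 + sqrt(N(2) - 3))**2 = (15 + sqrt(-9 - 3))**2 = (15 + sqrt(-12))**2 = (15 + 2*I*sqrt(3))**2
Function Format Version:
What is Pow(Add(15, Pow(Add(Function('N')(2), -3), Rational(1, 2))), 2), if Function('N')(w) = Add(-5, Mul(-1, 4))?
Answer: Add(213, Mul(60, I, Pow(3, Rational(1, 2)))) ≈ Add(213.00, Mul(103.92, I))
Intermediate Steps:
Function('N')(w) = -9 (Function('N')(w) = Add(-5, -4) = -9)
Pow(Add(15, Pow(Add(Function('N')(2), -3), Rational(1, 2))), 2) = Pow(Add(15, Pow(Add(-9, -3), Rational(1, 2))), 2) = Pow(Add(15, Pow(-12, Rational(1, 2))), 2) = Pow(Add(15, Mul(2, I, Pow(3, Rational(1, 2)))), 2)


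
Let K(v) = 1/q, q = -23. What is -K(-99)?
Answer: 1/23 ≈ 0.043478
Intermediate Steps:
K(v) = -1/23 (K(v) = 1/(-23) = -1/23)
-K(-99) = -1*(-1/23) = 1/23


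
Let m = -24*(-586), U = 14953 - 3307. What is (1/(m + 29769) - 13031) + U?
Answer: -60708704/43833 ≈ -1385.0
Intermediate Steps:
U = 11646
m = 14064
(1/(m + 29769) - 13031) + U = (1/(14064 + 29769) - 13031) + 11646 = (1/43833 - 13031) + 11646 = -571187822/43833 + 11646 = -60708704/43833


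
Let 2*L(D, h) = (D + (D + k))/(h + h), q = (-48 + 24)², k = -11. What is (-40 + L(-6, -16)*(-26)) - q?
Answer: -20011/32 ≈ -625.34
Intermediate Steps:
q = 576 (q = (-24)² = 576)
L(D, h) = (-11 + 2*D)/(4*h) (L(D, h) = ((D + (D - 11))/(h + h))/2 = ((D + (-11 + D))/((2*h)))/2 = ((-11 + 2*D)*(1/(2*h)))/2 = ((-11 + 2*D)/(2*h))/2 = (-11 + 2*D)/(4*h))
(-40 + L(-6, -16)*(-26)) - q = (-40 + ((¼)*(-11 + 2*(-6))/(-16))*(-26)) - 1*576 = (-40 + ((¼)*(-1/16)*(-11 - 12))*(-26)) - 576 = (-40 + ((¼)*(-1/16)*(-23))*(-26)) - 576 = (-40 + (23/64)*(-26)) - 576 = (-40 - 299/32) - 576 = -1579/32 - 576 = -20011/32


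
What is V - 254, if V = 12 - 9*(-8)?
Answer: -170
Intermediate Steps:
V = 84 (V = 12 + 72 = 84)
V - 254 = 84 - 254 = -170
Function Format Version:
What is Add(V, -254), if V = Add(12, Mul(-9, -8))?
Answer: -170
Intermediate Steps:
V = 84 (V = Add(12, 72) = 84)
Add(V, -254) = Add(84, -254) = -170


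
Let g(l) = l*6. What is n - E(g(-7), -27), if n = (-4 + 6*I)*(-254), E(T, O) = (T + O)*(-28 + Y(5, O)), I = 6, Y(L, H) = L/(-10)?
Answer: -20189/2 ≈ -10095.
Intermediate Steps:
Y(L, H) = -L/10 (Y(L, H) = L*(-⅒) = -L/10)
g(l) = 6*l
E(T, O) = -57*O/2 - 57*T/2 (E(T, O) = (T + O)*(-28 - ⅒*5) = (O + T)*(-28 - ½) = (O + T)*(-57/2) = -57*O/2 - 57*T/2)
n = -8128 (n = (-4 + 6*6)*(-254) = (-4 + 36)*(-254) = 32*(-254) = -8128)
n - E(g(-7), -27) = -8128 - (-57/2*(-27) - 171*(-7)) = -8128 - (1539/2 - 57/2*(-42)) = -8128 - (1539/2 + 1197) = -8128 - 1*3933/2 = -8128 - 3933/2 = -20189/2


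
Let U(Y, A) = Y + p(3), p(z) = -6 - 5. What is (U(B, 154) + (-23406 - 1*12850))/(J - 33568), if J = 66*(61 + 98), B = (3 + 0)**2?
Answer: 18129/11537 ≈ 1.5714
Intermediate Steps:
p(z) = -11
B = 9 (B = 3**2 = 9)
J = 10494 (J = 66*159 = 10494)
U(Y, A) = -11 + Y (U(Y, A) = Y - 11 = -11 + Y)
(U(B, 154) + (-23406 - 1*12850))/(J - 33568) = ((-11 + 9) + (-23406 - 1*12850))/(10494 - 33568) = (-2 + (-23406 - 12850))/(-23074) = (-2 - 36256)*(-1/23074) = -36258*(-1/23074) = 18129/11537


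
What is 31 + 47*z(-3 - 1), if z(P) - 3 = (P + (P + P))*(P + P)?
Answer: 4684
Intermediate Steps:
z(P) = 3 + 6*P² (z(P) = 3 + (P + (P + P))*(P + P) = 3 + (P + 2*P)*(2*P) = 3 + (3*P)*(2*P) = 3 + 6*P²)
31 + 47*z(-3 - 1) = 31 + 47*(3 + 6*(-3 - 1)²) = 31 + 47*(3 + 6*(-4)²) = 31 + 47*(3 + 6*16) = 31 + 47*(3 + 96) = 31 + 47*99 = 31 + 4653 = 4684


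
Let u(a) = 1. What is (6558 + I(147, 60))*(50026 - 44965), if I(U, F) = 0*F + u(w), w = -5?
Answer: 33195099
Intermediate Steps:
I(U, F) = 1 (I(U, F) = 0*F + 1 = 0 + 1 = 1)
(6558 + I(147, 60))*(50026 - 44965) = (6558 + 1)*(50026 - 44965) = 6559*5061 = 33195099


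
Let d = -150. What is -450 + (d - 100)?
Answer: -700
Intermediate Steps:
-450 + (d - 100) = -450 + (-150 - 100) = -450 - 250 = -700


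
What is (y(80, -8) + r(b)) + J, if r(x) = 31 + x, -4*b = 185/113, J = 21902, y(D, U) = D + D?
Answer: 9985851/452 ≈ 22093.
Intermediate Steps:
y(D, U) = 2*D
b = -185/452 (b = -185/(4*113) = -¼*185/113 = -185/452 ≈ -0.40929)
(y(80, -8) + r(b)) + J = (2*80 + (31 - 185/452)) + 21902 = (160 + 13827/452) + 21902 = 86147/452 + 21902 = 9985851/452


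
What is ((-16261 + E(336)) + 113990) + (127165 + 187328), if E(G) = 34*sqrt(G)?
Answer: 412222 + 136*sqrt(21) ≈ 4.1285e+5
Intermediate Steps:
((-16261 + E(336)) + 113990) + (127165 + 187328) = ((-16261 + 34*sqrt(336)) + 113990) + (127165 + 187328) = ((-16261 + 34*(4*sqrt(21))) + 113990) + 314493 = ((-16261 + 136*sqrt(21)) + 113990) + 314493 = (97729 + 136*sqrt(21)) + 314493 = 412222 + 136*sqrt(21)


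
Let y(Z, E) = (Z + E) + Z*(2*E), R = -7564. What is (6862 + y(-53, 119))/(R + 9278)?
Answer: -2843/857 ≈ -3.3174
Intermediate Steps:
y(Z, E) = E + Z + 2*E*Z (y(Z, E) = (E + Z) + 2*E*Z = E + Z + 2*E*Z)
(6862 + y(-53, 119))/(R + 9278) = (6862 + (119 - 53 + 2*119*(-53)))/(-7564 + 9278) = (6862 + (119 - 53 - 12614))/1714 = (6862 - 12548)*(1/1714) = -5686*1/1714 = -2843/857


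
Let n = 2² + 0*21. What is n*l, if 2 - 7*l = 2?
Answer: 0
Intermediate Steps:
n = 4 (n = 4 + 0 = 4)
l = 0 (l = 2/7 - ⅐*2 = 2/7 - 2/7 = 0)
n*l = 4*0 = 0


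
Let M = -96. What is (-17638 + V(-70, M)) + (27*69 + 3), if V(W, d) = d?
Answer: -15868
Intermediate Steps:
(-17638 + V(-70, M)) + (27*69 + 3) = (-17638 - 96) + (27*69 + 3) = -17734 + (1863 + 3) = -17734 + 1866 = -15868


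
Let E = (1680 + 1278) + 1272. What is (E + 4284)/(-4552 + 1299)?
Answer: -8514/3253 ≈ -2.6173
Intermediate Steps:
E = 4230 (E = 2958 + 1272 = 4230)
(E + 4284)/(-4552 + 1299) = (4230 + 4284)/(-4552 + 1299) = 8514/(-3253) = 8514*(-1/3253) = -8514/3253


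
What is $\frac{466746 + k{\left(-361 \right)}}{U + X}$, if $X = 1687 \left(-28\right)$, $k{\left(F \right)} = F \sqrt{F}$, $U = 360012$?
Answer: $\frac{233373}{156388} - \frac{6859 i}{312776} \approx 1.4923 - 0.021929 i$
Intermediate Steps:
$k{\left(F \right)} = F^{\frac{3}{2}}$
$X = -47236$
$\frac{466746 + k{\left(-361 \right)}}{U + X} = \frac{466746 + \left(-361\right)^{\frac{3}{2}}}{360012 - 47236} = \frac{466746 - 6859 i}{312776} = \left(466746 - 6859 i\right) \frac{1}{312776} = \frac{233373}{156388} - \frac{6859 i}{312776}$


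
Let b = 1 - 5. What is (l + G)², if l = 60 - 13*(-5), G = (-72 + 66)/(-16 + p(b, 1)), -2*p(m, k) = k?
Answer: 1901641/121 ≈ 15716.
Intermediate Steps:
b = -4
p(m, k) = -k/2
G = 4/11 (G = (-72 + 66)/(-16 - ½*1) = -6/(-16 - ½) = -6/(-33/2) = -6*(-2/33) = 4/11 ≈ 0.36364)
l = 125 (l = 60 + 65 = 125)
(l + G)² = (125 + 4/11)² = (1379/11)² = 1901641/121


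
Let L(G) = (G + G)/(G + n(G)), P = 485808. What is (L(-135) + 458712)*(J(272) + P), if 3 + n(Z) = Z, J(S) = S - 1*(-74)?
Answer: 20293469055828/91 ≈ 2.2301e+11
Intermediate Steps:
J(S) = 74 + S (J(S) = S + 74 = 74 + S)
n(Z) = -3 + Z
L(G) = 2*G/(-3 + 2*G) (L(G) = (G + G)/(G + (-3 + G)) = (2*G)/(-3 + 2*G) = 2*G/(-3 + 2*G))
(L(-135) + 458712)*(J(272) + P) = (2*(-135)/(-3 + 2*(-135)) + 458712)*((74 + 272) + 485808) = (2*(-135)/(-3 - 270) + 458712)*(346 + 485808) = (2*(-135)/(-273) + 458712)*486154 = (2*(-135)*(-1/273) + 458712)*486154 = (90/91 + 458712)*486154 = (41742882/91)*486154 = 20293469055828/91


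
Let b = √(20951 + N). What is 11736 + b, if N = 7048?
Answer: 11736 + 3*√3111 ≈ 11903.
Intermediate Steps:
b = 3*√3111 (b = √(20951 + 7048) = √27999 = 3*√3111 ≈ 167.33)
11736 + b = 11736 + 3*√3111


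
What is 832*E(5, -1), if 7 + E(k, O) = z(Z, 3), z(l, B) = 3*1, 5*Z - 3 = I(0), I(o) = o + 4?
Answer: -3328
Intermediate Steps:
I(o) = 4 + o
Z = 7/5 (Z = ⅗ + (4 + 0)/5 = ⅗ + (⅕)*4 = ⅗ + ⅘ = 7/5 ≈ 1.4000)
z(l, B) = 3
E(k, O) = -4 (E(k, O) = -7 + 3 = -4)
832*E(5, -1) = 832*(-4) = -3328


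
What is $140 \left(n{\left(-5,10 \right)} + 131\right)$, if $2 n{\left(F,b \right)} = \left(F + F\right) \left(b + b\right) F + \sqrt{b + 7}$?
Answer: $88340 + 70 \sqrt{17} \approx 88629.0$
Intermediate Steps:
$n{\left(F,b \right)} = \frac{\sqrt{7 + b}}{2} + 2 b F^{2}$ ($n{\left(F,b \right)} = \frac{\left(F + F\right) \left(b + b\right) F + \sqrt{b + 7}}{2} = \frac{2 F 2 b F + \sqrt{7 + b}}{2} = \frac{4 F b F + \sqrt{7 + b}}{2} = \frac{4 b F^{2} + \sqrt{7 + b}}{2} = \frac{\sqrt{7 + b} + 4 b F^{2}}{2} = \frac{\sqrt{7 + b}}{2} + 2 b F^{2}$)
$140 \left(n{\left(-5,10 \right)} + 131\right) = 140 \left(\left(\frac{\sqrt{7 + 10}}{2} + 2 \cdot 10 \left(-5\right)^{2}\right) + 131\right) = 140 \left(\left(\frac{\sqrt{17}}{2} + 2 \cdot 10 \cdot 25\right) + 131\right) = 140 \left(\left(\frac{\sqrt{17}}{2} + 500\right) + 131\right) = 140 \left(\left(500 + \frac{\sqrt{17}}{2}\right) + 131\right) = 140 \left(631 + \frac{\sqrt{17}}{2}\right) = 88340 + 70 \sqrt{17}$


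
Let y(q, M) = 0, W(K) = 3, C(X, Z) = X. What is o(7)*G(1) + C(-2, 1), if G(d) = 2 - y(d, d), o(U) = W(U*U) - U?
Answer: -10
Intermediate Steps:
o(U) = 3 - U
G(d) = 2 (G(d) = 2 - 1*0 = 2 + 0 = 2)
o(7)*G(1) + C(-2, 1) = (3 - 1*7)*2 - 2 = (3 - 7)*2 - 2 = -4*2 - 2 = -8 - 2 = -10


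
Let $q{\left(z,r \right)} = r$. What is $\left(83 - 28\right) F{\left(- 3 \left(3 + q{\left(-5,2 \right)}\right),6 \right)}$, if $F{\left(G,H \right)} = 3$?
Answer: $165$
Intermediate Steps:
$\left(83 - 28\right) F{\left(- 3 \left(3 + q{\left(-5,2 \right)}\right),6 \right)} = \left(83 - 28\right) 3 = 55 \cdot 3 = 165$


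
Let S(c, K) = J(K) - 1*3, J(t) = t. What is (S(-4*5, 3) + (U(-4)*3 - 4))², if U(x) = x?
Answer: 256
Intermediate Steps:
S(c, K) = -3 + K (S(c, K) = K - 1*3 = K - 3 = -3 + K)
(S(-4*5, 3) + (U(-4)*3 - 4))² = ((-3 + 3) + (-4*3 - 4))² = (0 + (-12 - 4))² = (0 - 16)² = (-16)² = 256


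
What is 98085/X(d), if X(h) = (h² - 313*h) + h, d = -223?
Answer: 19617/23861 ≈ 0.82214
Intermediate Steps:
X(h) = h² - 312*h
98085/X(d) = 98085/((-223*(-312 - 223))) = 98085/((-223*(-535))) = 98085/119305 = 98085*(1/119305) = 19617/23861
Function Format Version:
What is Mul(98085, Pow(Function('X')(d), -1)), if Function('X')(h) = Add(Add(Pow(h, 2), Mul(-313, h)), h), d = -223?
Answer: Rational(19617, 23861) ≈ 0.82214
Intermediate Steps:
Function('X')(h) = Add(Pow(h, 2), Mul(-312, h))
Mul(98085, Pow(Function('X')(d), -1)) = Mul(98085, Pow(Mul(-223, Add(-312, -223)), -1)) = Mul(98085, Pow(Mul(-223, -535), -1)) = Mul(98085, Pow(119305, -1)) = Mul(98085, Rational(1, 119305)) = Rational(19617, 23861)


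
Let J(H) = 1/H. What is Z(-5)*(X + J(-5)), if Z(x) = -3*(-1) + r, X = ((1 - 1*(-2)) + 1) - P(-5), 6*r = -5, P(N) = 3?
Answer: 26/15 ≈ 1.7333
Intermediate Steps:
r = -5/6 (r = (1/6)*(-5) = -5/6 ≈ -0.83333)
X = 1 (X = ((1 - 1*(-2)) + 1) - 1*3 = ((1 + 2) + 1) - 3 = (3 + 1) - 3 = 4 - 3 = 1)
Z(x) = 13/6 (Z(x) = -3*(-1) - 5/6 = 3 - 5/6 = 13/6)
Z(-5)*(X + J(-5)) = 13*(1 + 1/(-5))/6 = 13*(1 - 1/5)/6 = (13/6)*(4/5) = 26/15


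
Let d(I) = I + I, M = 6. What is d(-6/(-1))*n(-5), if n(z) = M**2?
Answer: 432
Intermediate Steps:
n(z) = 36 (n(z) = 6**2 = 36)
d(I) = 2*I
d(-6/(-1))*n(-5) = (2*(-6/(-1)))*36 = (2*(-6*(-1)))*36 = (2*6)*36 = 12*36 = 432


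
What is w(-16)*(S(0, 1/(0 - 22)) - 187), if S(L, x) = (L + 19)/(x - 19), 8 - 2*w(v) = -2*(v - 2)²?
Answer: -25836888/419 ≈ -61663.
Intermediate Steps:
w(v) = 4 + (-2 + v)² (w(v) = 4 - (-1)*(v - 2)² = 4 - (-1)*(-2 + v)² = 4 + (-2 + v)²)
S(L, x) = (19 + L)/(-19 + x)
w(-16)*(S(0, 1/(0 - 22)) - 187) = (4 + (-2 - 16)²)*((19 + 0)/(-19 + 1/(0 - 22)) - 187) = (4 + (-18)²)*(19/(-19 + 1/(-22)) - 187) = (4 + 324)*(19/(-19 - 1/22) - 187) = 328*(19/(-419/22) - 187) = 328*(-22/419*19 - 187) = 328*(-418/419 - 187) = 328*(-78771/419) = -25836888/419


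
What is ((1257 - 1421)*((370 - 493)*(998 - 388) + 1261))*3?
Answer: 36294348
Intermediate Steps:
((1257 - 1421)*((370 - 493)*(998 - 388) + 1261))*3 = -164*(-123*610 + 1261)*3 = -164*(-75030 + 1261)*3 = -164*(-73769)*3 = 12098116*3 = 36294348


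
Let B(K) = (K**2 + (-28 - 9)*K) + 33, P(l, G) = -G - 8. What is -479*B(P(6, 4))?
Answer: -297459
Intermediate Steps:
P(l, G) = -8 - G
B(K) = 33 + K**2 - 37*K (B(K) = (K**2 - 37*K) + 33 = 33 + K**2 - 37*K)
-479*B(P(6, 4)) = -479*(33 + (-8 - 1*4)**2 - 37*(-8 - 1*4)) = -479*(33 + (-8 - 4)**2 - 37*(-8 - 4)) = -479*(33 + (-12)**2 - 37*(-12)) = -479*(33 + 144 + 444) = -479*621 = -297459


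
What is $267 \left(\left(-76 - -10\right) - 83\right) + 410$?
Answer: $-39373$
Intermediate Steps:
$267 \left(\left(-76 - -10\right) - 83\right) + 410 = 267 \left(\left(-76 + 10\right) - 83\right) + 410 = 267 \left(-66 - 83\right) + 410 = 267 \left(-149\right) + 410 = -39783 + 410 = -39373$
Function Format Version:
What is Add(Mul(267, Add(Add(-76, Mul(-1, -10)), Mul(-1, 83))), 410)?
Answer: -39373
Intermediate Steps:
Add(Mul(267, Add(Add(-76, Mul(-1, -10)), Mul(-1, 83))), 410) = Add(Mul(267, Add(Add(-76, 10), -83)), 410) = Add(Mul(267, Add(-66, -83)), 410) = Add(Mul(267, -149), 410) = Add(-39783, 410) = -39373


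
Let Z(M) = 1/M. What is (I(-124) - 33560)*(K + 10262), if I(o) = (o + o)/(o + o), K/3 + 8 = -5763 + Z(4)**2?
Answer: 3785891467/16 ≈ 2.3662e+8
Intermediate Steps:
Z(M) = 1/M
K = -277005/16 (K = -24 + 3*(-5763 + (1/4)**2) = -24 + 3*(-5763 + 1/16) = -24 + 3*(-92207/16) = -24 - 276621/16 = -277005/16 ≈ -17313.)
I(o) = 1 (I(o) = (2*o)/((2*o)) = (2*o)*(1/(2*o)) = 1)
(I(-124) - 33560)*(K + 10262) = (1 - 33560)*(-277005/16 + 10262) = -33559*(-112813/16) = 3785891467/16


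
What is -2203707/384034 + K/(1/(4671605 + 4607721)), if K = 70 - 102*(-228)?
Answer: 83123989660761677/384034 ≈ 2.1645e+11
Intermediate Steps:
K = 23326 (K = 70 + 23256 = 23326)
-2203707/384034 + K/(1/(4671605 + 4607721)) = -2203707/384034 + 23326/(1/(4671605 + 4607721)) = -2203707*1/384034 + 23326/(1/9279326) = -2203707/384034 + 23326/(1/9279326) = -2203707/384034 + 23326*9279326 = -2203707/384034 + 216449558276 = 83123989660761677/384034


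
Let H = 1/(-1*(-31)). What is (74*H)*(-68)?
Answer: -5032/31 ≈ -162.32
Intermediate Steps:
H = 1/31 ≈ 0.032258
(74*H)*(-68) = (74*(1/31))*(-68) = (74/31)*(-68) = -5032/31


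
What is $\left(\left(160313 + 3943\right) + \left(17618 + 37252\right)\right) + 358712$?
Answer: $577838$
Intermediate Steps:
$\left(\left(160313 + 3943\right) + \left(17618 + 37252\right)\right) + 358712 = \left(164256 + 54870\right) + 358712 = 219126 + 358712 = 577838$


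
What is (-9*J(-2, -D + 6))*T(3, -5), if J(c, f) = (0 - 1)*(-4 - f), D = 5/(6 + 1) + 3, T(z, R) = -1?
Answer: 396/7 ≈ 56.571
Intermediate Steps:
D = 26/7 (D = 5/7 + 3 = 26/7 ≈ 3.7143)
J(c, f) = 4 + f (J(c, f) = -(-4 - f) = 4 + f)
(-9*J(-2, -D + 6))*T(3, -5) = -9*(4 + (-1*26/7 + 6))*(-1) = -9*(4 + (-26/7 + 6))*(-1) = -9*(4 + 16/7)*(-1) = -9*44/7*(-1) = -396/7*(-1) = 396/7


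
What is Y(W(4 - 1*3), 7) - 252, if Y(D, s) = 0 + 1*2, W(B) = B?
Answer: -250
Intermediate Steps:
Y(D, s) = 2 (Y(D, s) = 0 + 2 = 2)
Y(W(4 - 1*3), 7) - 252 = 2 - 252 = -250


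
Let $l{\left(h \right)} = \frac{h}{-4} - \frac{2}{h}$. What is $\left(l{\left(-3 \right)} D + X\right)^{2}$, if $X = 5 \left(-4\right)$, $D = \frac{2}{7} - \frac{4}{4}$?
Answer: $\frac{3115225}{7056} \approx 441.5$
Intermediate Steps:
$l{\left(h \right)} = - \frac{2}{h} - \frac{h}{4}$ ($l{\left(h \right)} = h \left(- \frac{1}{4}\right) - \frac{2}{h} = - \frac{h}{4} - \frac{2}{h} = - \frac{2}{h} - \frac{h}{4}$)
$D = - \frac{5}{7}$ ($D = 2 \cdot \frac{1}{7} - 1 = \frac{2}{7} - 1 = - \frac{5}{7} \approx -0.71429$)
$X = -20$
$\left(l{\left(-3 \right)} D + X\right)^{2} = \left(\left(- \frac{2}{-3} - - \frac{3}{4}\right) \left(- \frac{5}{7}\right) - 20\right)^{2} = \left(\left(\left(-2\right) \left(- \frac{1}{3}\right) + \frac{3}{4}\right) \left(- \frac{5}{7}\right) - 20\right)^{2} = \left(\left(\frac{2}{3} + \frac{3}{4}\right) \left(- \frac{5}{7}\right) - 20\right)^{2} = \left(\frac{17}{12} \left(- \frac{5}{7}\right) - 20\right)^{2} = \left(- \frac{85}{84} - 20\right)^{2} = \left(- \frac{1765}{84}\right)^{2} = \frac{3115225}{7056}$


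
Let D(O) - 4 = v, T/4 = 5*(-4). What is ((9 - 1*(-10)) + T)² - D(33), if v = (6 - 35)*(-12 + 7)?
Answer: 3572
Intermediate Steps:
T = -80 (T = 4*(5*(-4)) = 4*(-20) = -80)
v = 145 (v = -29*(-5) = 145)
D(O) = 149 (D(O) = 4 + 145 = 149)
((9 - 1*(-10)) + T)² - D(33) = ((9 - 1*(-10)) - 80)² - 1*149 = ((9 + 10) - 80)² - 149 = (19 - 80)² - 149 = (-61)² - 149 = 3721 - 149 = 3572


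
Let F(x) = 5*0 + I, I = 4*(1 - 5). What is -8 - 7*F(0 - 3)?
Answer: 104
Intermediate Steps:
I = -16 (I = 4*(-4) = -16)
F(x) = -16 (F(x) = 5*0 - 16 = 0 - 16 = -16)
-8 - 7*F(0 - 3) = -8 - 7*(-16) = -8 + 112 = 104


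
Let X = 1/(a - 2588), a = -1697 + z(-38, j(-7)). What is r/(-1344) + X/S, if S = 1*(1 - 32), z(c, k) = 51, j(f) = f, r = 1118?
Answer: -36685157/44101344 ≈ -0.83184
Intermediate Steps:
a = -1646 (a = -1697 + 51 = -1646)
S = -31 (S = 1*(-31) = -31)
X = -1/4234 (X = 1/(-1646 - 2588) = 1/(-4234) = -1/4234 ≈ -0.00023618)
r/(-1344) + X/S = 1118/(-1344) - 1/4234/(-31) = 1118*(-1/1344) - 1/4234*(-1/31) = -559/672 + 1/131254 = -36685157/44101344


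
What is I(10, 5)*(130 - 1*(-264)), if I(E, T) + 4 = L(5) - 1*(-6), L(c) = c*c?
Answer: 10638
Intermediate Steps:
L(c) = c²
I(E, T) = 27 (I(E, T) = -4 + (5² - 1*(-6)) = -4 + (25 + 6) = -4 + 31 = 27)
I(10, 5)*(130 - 1*(-264)) = 27*(130 - 1*(-264)) = 27*(130 + 264) = 27*394 = 10638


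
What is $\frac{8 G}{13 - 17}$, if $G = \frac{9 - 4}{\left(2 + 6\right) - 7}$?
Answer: $-10$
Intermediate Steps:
$G = 5$ ($G = \frac{5}{8 - 7} = \frac{5}{1} = 5 \cdot 1 = 5$)
$\frac{8 G}{13 - 17} = \frac{8 \cdot 5}{13 - 17} = \frac{40}{-4} = 40 \left(- \frac{1}{4}\right) = -10$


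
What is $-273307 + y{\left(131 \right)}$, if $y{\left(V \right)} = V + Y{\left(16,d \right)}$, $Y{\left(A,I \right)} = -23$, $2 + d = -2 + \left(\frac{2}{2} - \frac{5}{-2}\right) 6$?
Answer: $-273199$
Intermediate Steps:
$d = 17$ ($d = -2 - \left(2 - \left(\frac{2}{2} - \frac{5}{-2}\right) 6\right) = -2 - \left(2 - \left(2 \cdot \frac{1}{2} - - \frac{5}{2}\right) 6\right) = -2 - \left(2 - \left(1 + \frac{5}{2}\right) 6\right) = -2 + \left(-2 + \frac{7}{2} \cdot 6\right) = -2 + \left(-2 + 21\right) = -2 + 19 = 17$)
$y{\left(V \right)} = -23 + V$ ($y{\left(V \right)} = V - 23 = -23 + V$)
$-273307 + y{\left(131 \right)} = -273307 + \left(-23 + 131\right) = -273307 + 108 = -273199$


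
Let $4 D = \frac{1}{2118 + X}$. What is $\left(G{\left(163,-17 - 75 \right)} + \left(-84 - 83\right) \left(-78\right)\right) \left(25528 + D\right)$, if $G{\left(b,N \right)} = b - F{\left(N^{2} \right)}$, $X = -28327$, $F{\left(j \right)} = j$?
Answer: $\frac{12645297348075}{104836} \approx 1.2062 \cdot 10^{8}$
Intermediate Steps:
$D = - \frac{1}{104836}$ ($D = \frac{1}{4 \left(2118 - 28327\right)} = \frac{1}{4 \left(-26209\right)} = \frac{1}{4} \left(- \frac{1}{26209}\right) = - \frac{1}{104836} \approx -9.5387 \cdot 10^{-6}$)
$G{\left(b,N \right)} = b - N^{2}$
$\left(G{\left(163,-17 - 75 \right)} + \left(-84 - 83\right) \left(-78\right)\right) \left(25528 + D\right) = \left(\left(163 - \left(-17 - 75\right)^{2}\right) + \left(-84 - 83\right) \left(-78\right)\right) \left(25528 - \frac{1}{104836}\right) = \left(\left(163 - \left(-92\right)^{2}\right) - -13026\right) \frac{2676253407}{104836} = \left(\left(163 - 8464\right) + 13026\right) \frac{2676253407}{104836} = \left(-8301 + 13026\right) \frac{2676253407}{104836} = 4725 \cdot \frac{2676253407}{104836} = \frac{12645297348075}{104836}$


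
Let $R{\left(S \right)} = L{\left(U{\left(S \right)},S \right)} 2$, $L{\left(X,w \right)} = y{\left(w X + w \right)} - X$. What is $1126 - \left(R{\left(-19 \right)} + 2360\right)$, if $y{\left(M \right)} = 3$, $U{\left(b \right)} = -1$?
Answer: $-1242$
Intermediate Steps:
$L{\left(X,w \right)} = 3 - X$
$R{\left(S \right)} = 8$ ($R{\left(S \right)} = \left(3 - -1\right) 2 = \left(3 + 1\right) 2 = 4 \cdot 2 = 8$)
$1126 - \left(R{\left(-19 \right)} + 2360\right) = 1126 - \left(8 + 2360\right) = 1126 - 2368 = -1242$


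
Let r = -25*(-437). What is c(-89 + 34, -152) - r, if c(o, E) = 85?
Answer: -10840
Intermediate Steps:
r = 10925
c(-89 + 34, -152) - r = 85 - 1*10925 = 85 - 10925 = -10840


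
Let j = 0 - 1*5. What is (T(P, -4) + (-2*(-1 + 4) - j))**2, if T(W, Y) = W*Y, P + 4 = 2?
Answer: 49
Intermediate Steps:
P = -2 (P = -4 + 2 = -2)
j = -5 (j = 0 - 5 = -5)
(T(P, -4) + (-2*(-1 + 4) - j))**2 = (-2*(-4) + (-2*(-1 + 4) - 1*(-5)))**2 = (8 + (-2*3 + 5))**2 = (8 + (-6 + 5))**2 = (8 - 1)**2 = 7**2 = 49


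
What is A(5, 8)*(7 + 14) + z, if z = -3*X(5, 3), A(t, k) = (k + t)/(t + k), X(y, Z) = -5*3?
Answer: 66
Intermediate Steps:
X(y, Z) = -15
A(t, k) = 1 (A(t, k) = (k + t)/(k + t) = 1)
z = 45 (z = -3*(-15) = 45)
A(5, 8)*(7 + 14) + z = 1*(7 + 14) + 45 = 1*21 + 45 = 21 + 45 = 66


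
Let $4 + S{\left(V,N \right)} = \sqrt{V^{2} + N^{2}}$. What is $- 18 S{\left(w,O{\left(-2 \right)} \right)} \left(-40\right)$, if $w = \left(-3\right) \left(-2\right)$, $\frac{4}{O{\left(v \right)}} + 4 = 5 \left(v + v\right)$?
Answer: $-2880 + 120 \sqrt{1297} \approx 1441.7$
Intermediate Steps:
$O{\left(v \right)} = \frac{4}{-4 + 10 v}$ ($O{\left(v \right)} = \frac{4}{-4 + 5 \left(v + v\right)} = \frac{4}{-4 + 5 \cdot 2 v} = \frac{4}{-4 + 10 v}$)
$w = 6$
$S{\left(V,N \right)} = -4 + \sqrt{N^{2} + V^{2}}$ ($S{\left(V,N \right)} = -4 + \sqrt{V^{2} + N^{2}} = -4 + \sqrt{N^{2} + V^{2}}$)
$- 18 S{\left(w,O{\left(-2 \right)} \right)} \left(-40\right) = - 18 \left(-4 + \sqrt{\left(\frac{2}{-2 + 5 \left(-2\right)}\right)^{2} + 6^{2}}\right) \left(-40\right) = - 18 \left(-4 + \sqrt{\left(\frac{2}{-2 - 10}\right)^{2} + 36}\right) \left(-40\right) = - 18 \left(-4 + \sqrt{\left(\frac{2}{-12}\right)^{2} + 36}\right) \left(-40\right) = - 18 \left(-4 + \sqrt{\left(2 \left(- \frac{1}{12}\right)\right)^{2} + 36}\right) \left(-40\right) = - 18 \left(-4 + \sqrt{\left(- \frac{1}{6}\right)^{2} + 36}\right) \left(-40\right) = - 18 \left(-4 + \sqrt{\frac{1}{36} + 36}\right) \left(-40\right) = - 18 \left(-4 + \sqrt{\frac{1297}{36}}\right) \left(-40\right) = - 18 \left(-4 + \frac{\sqrt{1297}}{6}\right) \left(-40\right) = \left(72 - 3 \sqrt{1297}\right) \left(-40\right) = -2880 + 120 \sqrt{1297}$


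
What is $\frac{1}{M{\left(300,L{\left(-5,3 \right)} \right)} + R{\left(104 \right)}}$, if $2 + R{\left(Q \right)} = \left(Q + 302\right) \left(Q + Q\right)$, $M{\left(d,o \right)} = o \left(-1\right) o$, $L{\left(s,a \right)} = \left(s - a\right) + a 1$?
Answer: $\frac{1}{84421} \approx 1.1845 \cdot 10^{-5}$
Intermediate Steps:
$L{\left(s,a \right)} = s$ ($L{\left(s,a \right)} = \left(s - a\right) + a = s$)
$M{\left(d,o \right)} = - o^{2}$ ($M{\left(d,o \right)} = - o o = - o^{2}$)
$R{\left(Q \right)} = -2 + 2 Q \left(302 + Q\right)$ ($R{\left(Q \right)} = -2 + \left(Q + 302\right) \left(Q + Q\right) = -2 + \left(302 + Q\right) 2 Q = -2 + 2 Q \left(302 + Q\right)$)
$\frac{1}{M{\left(300,L{\left(-5,3 \right)} \right)} + R{\left(104 \right)}} = \frac{1}{- \left(-5\right)^{2} + \left(-2 + 2 \cdot 104^{2} + 604 \cdot 104\right)} = \frac{1}{\left(-1\right) 25 + \left(-2 + 2 \cdot 10816 + 62816\right)} = \frac{1}{-25 + \left(-2 + 21632 + 62816\right)} = \frac{1}{-25 + 84446} = \frac{1}{84421}$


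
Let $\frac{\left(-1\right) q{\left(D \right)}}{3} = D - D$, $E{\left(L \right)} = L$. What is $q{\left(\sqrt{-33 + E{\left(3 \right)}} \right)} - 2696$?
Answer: $-2696$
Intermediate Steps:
$q{\left(D \right)} = 0$ ($q{\left(D \right)} = - 3 \left(D - D\right) = \left(-3\right) 0 = 0$)
$q{\left(\sqrt{-33 + E{\left(3 \right)}} \right)} - 2696 = 0 - 2696 = -2696$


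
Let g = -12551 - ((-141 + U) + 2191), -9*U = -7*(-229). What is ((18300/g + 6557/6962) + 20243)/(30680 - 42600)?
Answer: -9146746656969/5386107857120 ≈ -1.6982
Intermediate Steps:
U = -1603/9 (U = -(-7)*(-229)/9 = -1/9*1603 = -1603/9 ≈ -178.11)
g = -129806/9 (g = -12551 - ((-141 - 1603/9) + 2191) = -12551 - (-2872/9 + 2191) = -12551 - 1*16847/9 = -12551 - 16847/9 = -129806/9 ≈ -14423.)
((18300/g + 6557/6962) + 20243)/(30680 - 42600) = ((18300/(-129806/9) + 6557/6962) + 20243)/(30680 - 42600) = ((18300*(-9/129806) + 6557*(1/6962)) + 20243)/(-11920) = ((-82350/64903 + 6557/6962) + 20243)*(-1/11920) = (-147751729/451854686 + 20243)*(-1/11920) = (9146746656969/451854686)*(-1/11920) = -9146746656969/5386107857120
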